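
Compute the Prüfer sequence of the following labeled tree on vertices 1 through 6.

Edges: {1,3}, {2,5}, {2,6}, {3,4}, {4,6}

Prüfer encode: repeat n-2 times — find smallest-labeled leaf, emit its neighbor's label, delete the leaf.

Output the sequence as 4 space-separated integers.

Step 1: leaves = {1,5}. Remove smallest leaf 1, emit neighbor 3.
Step 2: leaves = {3,5}. Remove smallest leaf 3, emit neighbor 4.
Step 3: leaves = {4,5}. Remove smallest leaf 4, emit neighbor 6.
Step 4: leaves = {5,6}. Remove smallest leaf 5, emit neighbor 2.
Done: 2 vertices remain (2, 6). Sequence = [3 4 6 2]

Answer: 3 4 6 2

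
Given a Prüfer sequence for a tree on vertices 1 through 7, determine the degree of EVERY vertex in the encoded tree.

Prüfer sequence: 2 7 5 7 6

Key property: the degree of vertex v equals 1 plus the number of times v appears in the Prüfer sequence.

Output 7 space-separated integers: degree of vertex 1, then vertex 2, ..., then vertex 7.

Answer: 1 2 1 1 2 2 3

Derivation:
p_1 = 2: count[2] becomes 1
p_2 = 7: count[7] becomes 1
p_3 = 5: count[5] becomes 1
p_4 = 7: count[7] becomes 2
p_5 = 6: count[6] becomes 1
Degrees (1 + count): deg[1]=1+0=1, deg[2]=1+1=2, deg[3]=1+0=1, deg[4]=1+0=1, deg[5]=1+1=2, deg[6]=1+1=2, deg[7]=1+2=3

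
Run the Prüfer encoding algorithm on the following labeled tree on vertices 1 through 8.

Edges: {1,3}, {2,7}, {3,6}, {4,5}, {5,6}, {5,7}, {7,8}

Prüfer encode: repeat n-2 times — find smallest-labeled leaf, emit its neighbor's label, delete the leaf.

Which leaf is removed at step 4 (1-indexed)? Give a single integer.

Answer: 4

Derivation:
Step 1: current leaves = {1,2,4,8}. Remove leaf 1 (neighbor: 3).
Step 2: current leaves = {2,3,4,8}. Remove leaf 2 (neighbor: 7).
Step 3: current leaves = {3,4,8}. Remove leaf 3 (neighbor: 6).
Step 4: current leaves = {4,6,8}. Remove leaf 4 (neighbor: 5).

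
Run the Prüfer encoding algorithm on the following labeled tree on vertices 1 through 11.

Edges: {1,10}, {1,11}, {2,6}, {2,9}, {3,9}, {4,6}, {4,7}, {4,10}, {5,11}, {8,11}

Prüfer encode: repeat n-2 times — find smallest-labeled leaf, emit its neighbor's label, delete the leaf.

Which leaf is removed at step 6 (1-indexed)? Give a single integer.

Answer: 2

Derivation:
Step 1: current leaves = {3,5,7,8}. Remove leaf 3 (neighbor: 9).
Step 2: current leaves = {5,7,8,9}. Remove leaf 5 (neighbor: 11).
Step 3: current leaves = {7,8,9}. Remove leaf 7 (neighbor: 4).
Step 4: current leaves = {8,9}. Remove leaf 8 (neighbor: 11).
Step 5: current leaves = {9,11}. Remove leaf 9 (neighbor: 2).
Step 6: current leaves = {2,11}. Remove leaf 2 (neighbor: 6).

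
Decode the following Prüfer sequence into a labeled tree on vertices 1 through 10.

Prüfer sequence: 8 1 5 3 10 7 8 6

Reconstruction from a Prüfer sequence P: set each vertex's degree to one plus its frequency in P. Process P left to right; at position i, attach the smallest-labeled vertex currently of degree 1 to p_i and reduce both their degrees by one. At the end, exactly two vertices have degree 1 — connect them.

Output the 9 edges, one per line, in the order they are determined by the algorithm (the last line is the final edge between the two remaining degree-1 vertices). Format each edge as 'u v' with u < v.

Initial degrees: {1:2, 2:1, 3:2, 4:1, 5:2, 6:2, 7:2, 8:3, 9:1, 10:2}
Step 1: smallest deg-1 vertex = 2, p_1 = 8. Add edge {2,8}. Now deg[2]=0, deg[8]=2.
Step 2: smallest deg-1 vertex = 4, p_2 = 1. Add edge {1,4}. Now deg[4]=0, deg[1]=1.
Step 3: smallest deg-1 vertex = 1, p_3 = 5. Add edge {1,5}. Now deg[1]=0, deg[5]=1.
Step 4: smallest deg-1 vertex = 5, p_4 = 3. Add edge {3,5}. Now deg[5]=0, deg[3]=1.
Step 5: smallest deg-1 vertex = 3, p_5 = 10. Add edge {3,10}. Now deg[3]=0, deg[10]=1.
Step 6: smallest deg-1 vertex = 9, p_6 = 7. Add edge {7,9}. Now deg[9]=0, deg[7]=1.
Step 7: smallest deg-1 vertex = 7, p_7 = 8. Add edge {7,8}. Now deg[7]=0, deg[8]=1.
Step 8: smallest deg-1 vertex = 8, p_8 = 6. Add edge {6,8}. Now deg[8]=0, deg[6]=1.
Final: two remaining deg-1 vertices are 6, 10. Add edge {6,10}.

Answer: 2 8
1 4
1 5
3 5
3 10
7 9
7 8
6 8
6 10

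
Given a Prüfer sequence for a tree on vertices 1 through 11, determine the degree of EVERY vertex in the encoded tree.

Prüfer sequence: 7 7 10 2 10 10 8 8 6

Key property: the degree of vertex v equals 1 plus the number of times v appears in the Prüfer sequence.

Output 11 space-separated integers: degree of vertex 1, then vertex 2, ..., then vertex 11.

p_1 = 7: count[7] becomes 1
p_2 = 7: count[7] becomes 2
p_3 = 10: count[10] becomes 1
p_4 = 2: count[2] becomes 1
p_5 = 10: count[10] becomes 2
p_6 = 10: count[10] becomes 3
p_7 = 8: count[8] becomes 1
p_8 = 8: count[8] becomes 2
p_9 = 6: count[6] becomes 1
Degrees (1 + count): deg[1]=1+0=1, deg[2]=1+1=2, deg[3]=1+0=1, deg[4]=1+0=1, deg[5]=1+0=1, deg[6]=1+1=2, deg[7]=1+2=3, deg[8]=1+2=3, deg[9]=1+0=1, deg[10]=1+3=4, deg[11]=1+0=1

Answer: 1 2 1 1 1 2 3 3 1 4 1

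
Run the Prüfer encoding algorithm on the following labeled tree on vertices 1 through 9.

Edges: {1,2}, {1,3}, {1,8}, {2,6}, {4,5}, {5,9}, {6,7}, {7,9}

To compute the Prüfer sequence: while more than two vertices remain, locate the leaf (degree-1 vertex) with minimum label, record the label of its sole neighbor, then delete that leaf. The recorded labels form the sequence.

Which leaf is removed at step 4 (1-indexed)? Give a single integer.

Answer: 8

Derivation:
Step 1: current leaves = {3,4,8}. Remove leaf 3 (neighbor: 1).
Step 2: current leaves = {4,8}. Remove leaf 4 (neighbor: 5).
Step 3: current leaves = {5,8}. Remove leaf 5 (neighbor: 9).
Step 4: current leaves = {8,9}. Remove leaf 8 (neighbor: 1).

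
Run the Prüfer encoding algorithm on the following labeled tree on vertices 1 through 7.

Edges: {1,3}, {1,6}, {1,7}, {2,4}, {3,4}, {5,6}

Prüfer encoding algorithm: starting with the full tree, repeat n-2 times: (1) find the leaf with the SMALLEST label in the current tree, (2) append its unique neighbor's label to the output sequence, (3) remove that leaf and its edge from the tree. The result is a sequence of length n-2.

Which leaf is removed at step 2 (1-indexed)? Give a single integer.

Step 1: current leaves = {2,5,7}. Remove leaf 2 (neighbor: 4).
Step 2: current leaves = {4,5,7}. Remove leaf 4 (neighbor: 3).

Answer: 4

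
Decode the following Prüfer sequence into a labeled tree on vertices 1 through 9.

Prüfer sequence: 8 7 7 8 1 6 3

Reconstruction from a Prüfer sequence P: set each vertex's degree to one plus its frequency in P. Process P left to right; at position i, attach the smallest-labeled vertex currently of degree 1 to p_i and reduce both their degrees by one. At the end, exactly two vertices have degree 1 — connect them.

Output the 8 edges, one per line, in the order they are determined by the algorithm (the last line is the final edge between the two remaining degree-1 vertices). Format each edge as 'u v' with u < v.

Initial degrees: {1:2, 2:1, 3:2, 4:1, 5:1, 6:2, 7:3, 8:3, 9:1}
Step 1: smallest deg-1 vertex = 2, p_1 = 8. Add edge {2,8}. Now deg[2]=0, deg[8]=2.
Step 2: smallest deg-1 vertex = 4, p_2 = 7. Add edge {4,7}. Now deg[4]=0, deg[7]=2.
Step 3: smallest deg-1 vertex = 5, p_3 = 7. Add edge {5,7}. Now deg[5]=0, deg[7]=1.
Step 4: smallest deg-1 vertex = 7, p_4 = 8. Add edge {7,8}. Now deg[7]=0, deg[8]=1.
Step 5: smallest deg-1 vertex = 8, p_5 = 1. Add edge {1,8}. Now deg[8]=0, deg[1]=1.
Step 6: smallest deg-1 vertex = 1, p_6 = 6. Add edge {1,6}. Now deg[1]=0, deg[6]=1.
Step 7: smallest deg-1 vertex = 6, p_7 = 3. Add edge {3,6}. Now deg[6]=0, deg[3]=1.
Final: two remaining deg-1 vertices are 3, 9. Add edge {3,9}.

Answer: 2 8
4 7
5 7
7 8
1 8
1 6
3 6
3 9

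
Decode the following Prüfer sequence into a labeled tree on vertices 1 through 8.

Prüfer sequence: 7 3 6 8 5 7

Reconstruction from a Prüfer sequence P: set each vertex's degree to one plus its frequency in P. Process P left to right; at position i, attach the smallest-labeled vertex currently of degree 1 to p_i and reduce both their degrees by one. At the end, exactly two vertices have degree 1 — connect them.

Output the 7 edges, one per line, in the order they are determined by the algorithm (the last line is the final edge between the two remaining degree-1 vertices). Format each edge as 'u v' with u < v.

Answer: 1 7
2 3
3 6
4 8
5 6
5 7
7 8

Derivation:
Initial degrees: {1:1, 2:1, 3:2, 4:1, 5:2, 6:2, 7:3, 8:2}
Step 1: smallest deg-1 vertex = 1, p_1 = 7. Add edge {1,7}. Now deg[1]=0, deg[7]=2.
Step 2: smallest deg-1 vertex = 2, p_2 = 3. Add edge {2,3}. Now deg[2]=0, deg[3]=1.
Step 3: smallest deg-1 vertex = 3, p_3 = 6. Add edge {3,6}. Now deg[3]=0, deg[6]=1.
Step 4: smallest deg-1 vertex = 4, p_4 = 8. Add edge {4,8}. Now deg[4]=0, deg[8]=1.
Step 5: smallest deg-1 vertex = 6, p_5 = 5. Add edge {5,6}. Now deg[6]=0, deg[5]=1.
Step 6: smallest deg-1 vertex = 5, p_6 = 7. Add edge {5,7}. Now deg[5]=0, deg[7]=1.
Final: two remaining deg-1 vertices are 7, 8. Add edge {7,8}.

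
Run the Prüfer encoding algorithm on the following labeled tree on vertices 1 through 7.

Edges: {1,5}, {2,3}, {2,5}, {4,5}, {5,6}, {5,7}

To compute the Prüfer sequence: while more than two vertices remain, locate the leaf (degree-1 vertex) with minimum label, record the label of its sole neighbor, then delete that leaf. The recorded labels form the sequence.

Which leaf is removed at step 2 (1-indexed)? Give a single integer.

Step 1: current leaves = {1,3,4,6,7}. Remove leaf 1 (neighbor: 5).
Step 2: current leaves = {3,4,6,7}. Remove leaf 3 (neighbor: 2).

Answer: 3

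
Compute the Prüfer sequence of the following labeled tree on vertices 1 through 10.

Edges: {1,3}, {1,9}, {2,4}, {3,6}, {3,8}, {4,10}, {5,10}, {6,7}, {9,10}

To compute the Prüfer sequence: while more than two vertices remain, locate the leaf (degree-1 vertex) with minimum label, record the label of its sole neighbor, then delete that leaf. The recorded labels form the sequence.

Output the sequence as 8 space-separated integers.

Step 1: leaves = {2,5,7,8}. Remove smallest leaf 2, emit neighbor 4.
Step 2: leaves = {4,5,7,8}. Remove smallest leaf 4, emit neighbor 10.
Step 3: leaves = {5,7,8}. Remove smallest leaf 5, emit neighbor 10.
Step 4: leaves = {7,8,10}. Remove smallest leaf 7, emit neighbor 6.
Step 5: leaves = {6,8,10}. Remove smallest leaf 6, emit neighbor 3.
Step 6: leaves = {8,10}. Remove smallest leaf 8, emit neighbor 3.
Step 7: leaves = {3,10}. Remove smallest leaf 3, emit neighbor 1.
Step 8: leaves = {1,10}. Remove smallest leaf 1, emit neighbor 9.
Done: 2 vertices remain (9, 10). Sequence = [4 10 10 6 3 3 1 9]

Answer: 4 10 10 6 3 3 1 9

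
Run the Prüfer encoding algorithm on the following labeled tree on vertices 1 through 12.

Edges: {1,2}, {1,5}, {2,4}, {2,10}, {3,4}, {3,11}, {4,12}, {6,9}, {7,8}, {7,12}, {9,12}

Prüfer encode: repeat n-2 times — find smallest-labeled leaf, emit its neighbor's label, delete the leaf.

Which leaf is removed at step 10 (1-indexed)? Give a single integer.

Answer: 3

Derivation:
Step 1: current leaves = {5,6,8,10,11}. Remove leaf 5 (neighbor: 1).
Step 2: current leaves = {1,6,8,10,11}. Remove leaf 1 (neighbor: 2).
Step 3: current leaves = {6,8,10,11}. Remove leaf 6 (neighbor: 9).
Step 4: current leaves = {8,9,10,11}. Remove leaf 8 (neighbor: 7).
Step 5: current leaves = {7,9,10,11}. Remove leaf 7 (neighbor: 12).
Step 6: current leaves = {9,10,11}. Remove leaf 9 (neighbor: 12).
Step 7: current leaves = {10,11,12}. Remove leaf 10 (neighbor: 2).
Step 8: current leaves = {2,11,12}. Remove leaf 2 (neighbor: 4).
Step 9: current leaves = {11,12}. Remove leaf 11 (neighbor: 3).
Step 10: current leaves = {3,12}. Remove leaf 3 (neighbor: 4).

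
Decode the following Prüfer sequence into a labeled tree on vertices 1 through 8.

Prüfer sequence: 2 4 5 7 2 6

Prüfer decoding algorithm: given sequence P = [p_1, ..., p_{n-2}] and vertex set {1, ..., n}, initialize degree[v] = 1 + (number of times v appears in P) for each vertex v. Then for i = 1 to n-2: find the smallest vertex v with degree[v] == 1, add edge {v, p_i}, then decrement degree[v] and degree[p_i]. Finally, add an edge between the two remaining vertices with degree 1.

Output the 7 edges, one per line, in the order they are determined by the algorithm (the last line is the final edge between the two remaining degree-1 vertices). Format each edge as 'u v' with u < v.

Answer: 1 2
3 4
4 5
5 7
2 7
2 6
6 8

Derivation:
Initial degrees: {1:1, 2:3, 3:1, 4:2, 5:2, 6:2, 7:2, 8:1}
Step 1: smallest deg-1 vertex = 1, p_1 = 2. Add edge {1,2}. Now deg[1]=0, deg[2]=2.
Step 2: smallest deg-1 vertex = 3, p_2 = 4. Add edge {3,4}. Now deg[3]=0, deg[4]=1.
Step 3: smallest deg-1 vertex = 4, p_3 = 5. Add edge {4,5}. Now deg[4]=0, deg[5]=1.
Step 4: smallest deg-1 vertex = 5, p_4 = 7. Add edge {5,7}. Now deg[5]=0, deg[7]=1.
Step 5: smallest deg-1 vertex = 7, p_5 = 2. Add edge {2,7}. Now deg[7]=0, deg[2]=1.
Step 6: smallest deg-1 vertex = 2, p_6 = 6. Add edge {2,6}. Now deg[2]=0, deg[6]=1.
Final: two remaining deg-1 vertices are 6, 8. Add edge {6,8}.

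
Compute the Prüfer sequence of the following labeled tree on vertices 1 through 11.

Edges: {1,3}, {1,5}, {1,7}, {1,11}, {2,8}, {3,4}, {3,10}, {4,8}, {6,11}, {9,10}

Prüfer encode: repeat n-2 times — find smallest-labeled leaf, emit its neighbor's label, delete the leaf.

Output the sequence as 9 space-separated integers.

Step 1: leaves = {2,5,6,7,9}. Remove smallest leaf 2, emit neighbor 8.
Step 2: leaves = {5,6,7,8,9}. Remove smallest leaf 5, emit neighbor 1.
Step 3: leaves = {6,7,8,9}. Remove smallest leaf 6, emit neighbor 11.
Step 4: leaves = {7,8,9,11}. Remove smallest leaf 7, emit neighbor 1.
Step 5: leaves = {8,9,11}. Remove smallest leaf 8, emit neighbor 4.
Step 6: leaves = {4,9,11}. Remove smallest leaf 4, emit neighbor 3.
Step 7: leaves = {9,11}. Remove smallest leaf 9, emit neighbor 10.
Step 8: leaves = {10,11}. Remove smallest leaf 10, emit neighbor 3.
Step 9: leaves = {3,11}. Remove smallest leaf 3, emit neighbor 1.
Done: 2 vertices remain (1, 11). Sequence = [8 1 11 1 4 3 10 3 1]

Answer: 8 1 11 1 4 3 10 3 1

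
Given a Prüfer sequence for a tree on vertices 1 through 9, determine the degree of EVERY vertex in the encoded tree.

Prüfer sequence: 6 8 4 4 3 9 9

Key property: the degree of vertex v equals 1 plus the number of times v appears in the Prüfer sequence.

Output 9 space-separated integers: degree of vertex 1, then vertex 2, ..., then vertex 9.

Answer: 1 1 2 3 1 2 1 2 3

Derivation:
p_1 = 6: count[6] becomes 1
p_2 = 8: count[8] becomes 1
p_3 = 4: count[4] becomes 1
p_4 = 4: count[4] becomes 2
p_5 = 3: count[3] becomes 1
p_6 = 9: count[9] becomes 1
p_7 = 9: count[9] becomes 2
Degrees (1 + count): deg[1]=1+0=1, deg[2]=1+0=1, deg[3]=1+1=2, deg[4]=1+2=3, deg[5]=1+0=1, deg[6]=1+1=2, deg[7]=1+0=1, deg[8]=1+1=2, deg[9]=1+2=3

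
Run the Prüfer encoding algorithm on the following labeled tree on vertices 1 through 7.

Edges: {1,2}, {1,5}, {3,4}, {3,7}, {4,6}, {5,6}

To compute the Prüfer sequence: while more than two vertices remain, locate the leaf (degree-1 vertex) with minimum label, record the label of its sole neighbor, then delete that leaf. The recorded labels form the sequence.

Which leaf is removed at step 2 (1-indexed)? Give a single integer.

Step 1: current leaves = {2,7}. Remove leaf 2 (neighbor: 1).
Step 2: current leaves = {1,7}. Remove leaf 1 (neighbor: 5).

Answer: 1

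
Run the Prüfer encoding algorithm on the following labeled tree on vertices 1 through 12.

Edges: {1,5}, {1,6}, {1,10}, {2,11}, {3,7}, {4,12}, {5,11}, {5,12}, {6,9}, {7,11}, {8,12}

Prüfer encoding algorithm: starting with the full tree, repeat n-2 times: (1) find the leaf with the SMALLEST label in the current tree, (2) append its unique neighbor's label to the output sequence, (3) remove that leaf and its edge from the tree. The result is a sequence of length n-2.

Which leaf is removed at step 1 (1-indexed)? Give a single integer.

Step 1: current leaves = {2,3,4,8,9,10}. Remove leaf 2 (neighbor: 11).

Answer: 2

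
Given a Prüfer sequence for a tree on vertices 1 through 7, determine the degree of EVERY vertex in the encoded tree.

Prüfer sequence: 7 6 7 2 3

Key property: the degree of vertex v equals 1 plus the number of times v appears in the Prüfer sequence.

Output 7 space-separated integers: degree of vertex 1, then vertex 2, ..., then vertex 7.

Answer: 1 2 2 1 1 2 3

Derivation:
p_1 = 7: count[7] becomes 1
p_2 = 6: count[6] becomes 1
p_3 = 7: count[7] becomes 2
p_4 = 2: count[2] becomes 1
p_5 = 3: count[3] becomes 1
Degrees (1 + count): deg[1]=1+0=1, deg[2]=1+1=2, deg[3]=1+1=2, deg[4]=1+0=1, deg[5]=1+0=1, deg[6]=1+1=2, deg[7]=1+2=3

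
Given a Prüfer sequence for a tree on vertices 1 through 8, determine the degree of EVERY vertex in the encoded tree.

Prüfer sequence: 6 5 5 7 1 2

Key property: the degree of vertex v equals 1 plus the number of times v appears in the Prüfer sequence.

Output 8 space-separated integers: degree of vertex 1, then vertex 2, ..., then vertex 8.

Answer: 2 2 1 1 3 2 2 1

Derivation:
p_1 = 6: count[6] becomes 1
p_2 = 5: count[5] becomes 1
p_3 = 5: count[5] becomes 2
p_4 = 7: count[7] becomes 1
p_5 = 1: count[1] becomes 1
p_6 = 2: count[2] becomes 1
Degrees (1 + count): deg[1]=1+1=2, deg[2]=1+1=2, deg[3]=1+0=1, deg[4]=1+0=1, deg[5]=1+2=3, deg[6]=1+1=2, deg[7]=1+1=2, deg[8]=1+0=1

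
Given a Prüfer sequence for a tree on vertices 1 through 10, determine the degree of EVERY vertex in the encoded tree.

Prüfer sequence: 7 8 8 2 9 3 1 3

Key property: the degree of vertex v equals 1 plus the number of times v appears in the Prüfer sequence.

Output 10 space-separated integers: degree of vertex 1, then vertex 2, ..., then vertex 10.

p_1 = 7: count[7] becomes 1
p_2 = 8: count[8] becomes 1
p_3 = 8: count[8] becomes 2
p_4 = 2: count[2] becomes 1
p_5 = 9: count[9] becomes 1
p_6 = 3: count[3] becomes 1
p_7 = 1: count[1] becomes 1
p_8 = 3: count[3] becomes 2
Degrees (1 + count): deg[1]=1+1=2, deg[2]=1+1=2, deg[3]=1+2=3, deg[4]=1+0=1, deg[5]=1+0=1, deg[6]=1+0=1, deg[7]=1+1=2, deg[8]=1+2=3, deg[9]=1+1=2, deg[10]=1+0=1

Answer: 2 2 3 1 1 1 2 3 2 1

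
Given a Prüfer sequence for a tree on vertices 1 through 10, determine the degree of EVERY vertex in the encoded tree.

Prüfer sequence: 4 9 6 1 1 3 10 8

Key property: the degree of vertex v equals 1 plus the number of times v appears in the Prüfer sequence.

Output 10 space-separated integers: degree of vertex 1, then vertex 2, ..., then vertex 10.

p_1 = 4: count[4] becomes 1
p_2 = 9: count[9] becomes 1
p_3 = 6: count[6] becomes 1
p_4 = 1: count[1] becomes 1
p_5 = 1: count[1] becomes 2
p_6 = 3: count[3] becomes 1
p_7 = 10: count[10] becomes 1
p_8 = 8: count[8] becomes 1
Degrees (1 + count): deg[1]=1+2=3, deg[2]=1+0=1, deg[3]=1+1=2, deg[4]=1+1=2, deg[5]=1+0=1, deg[6]=1+1=2, deg[7]=1+0=1, deg[8]=1+1=2, deg[9]=1+1=2, deg[10]=1+1=2

Answer: 3 1 2 2 1 2 1 2 2 2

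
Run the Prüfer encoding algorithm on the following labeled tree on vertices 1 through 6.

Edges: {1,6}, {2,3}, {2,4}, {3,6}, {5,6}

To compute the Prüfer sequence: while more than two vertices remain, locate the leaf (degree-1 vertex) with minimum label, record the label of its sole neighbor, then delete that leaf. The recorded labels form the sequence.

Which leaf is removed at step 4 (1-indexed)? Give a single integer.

Answer: 3

Derivation:
Step 1: current leaves = {1,4,5}. Remove leaf 1 (neighbor: 6).
Step 2: current leaves = {4,5}. Remove leaf 4 (neighbor: 2).
Step 3: current leaves = {2,5}. Remove leaf 2 (neighbor: 3).
Step 4: current leaves = {3,5}. Remove leaf 3 (neighbor: 6).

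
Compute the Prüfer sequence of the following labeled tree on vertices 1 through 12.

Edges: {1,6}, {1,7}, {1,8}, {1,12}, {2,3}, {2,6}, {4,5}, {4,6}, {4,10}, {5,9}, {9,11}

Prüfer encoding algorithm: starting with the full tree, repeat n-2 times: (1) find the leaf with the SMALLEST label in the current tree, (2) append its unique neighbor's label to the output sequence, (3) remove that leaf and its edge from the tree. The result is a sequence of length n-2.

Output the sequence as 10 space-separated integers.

Answer: 2 6 1 1 4 9 5 4 6 1

Derivation:
Step 1: leaves = {3,7,8,10,11,12}. Remove smallest leaf 3, emit neighbor 2.
Step 2: leaves = {2,7,8,10,11,12}. Remove smallest leaf 2, emit neighbor 6.
Step 3: leaves = {7,8,10,11,12}. Remove smallest leaf 7, emit neighbor 1.
Step 4: leaves = {8,10,11,12}. Remove smallest leaf 8, emit neighbor 1.
Step 5: leaves = {10,11,12}. Remove smallest leaf 10, emit neighbor 4.
Step 6: leaves = {11,12}. Remove smallest leaf 11, emit neighbor 9.
Step 7: leaves = {9,12}. Remove smallest leaf 9, emit neighbor 5.
Step 8: leaves = {5,12}. Remove smallest leaf 5, emit neighbor 4.
Step 9: leaves = {4,12}. Remove smallest leaf 4, emit neighbor 6.
Step 10: leaves = {6,12}. Remove smallest leaf 6, emit neighbor 1.
Done: 2 vertices remain (1, 12). Sequence = [2 6 1 1 4 9 5 4 6 1]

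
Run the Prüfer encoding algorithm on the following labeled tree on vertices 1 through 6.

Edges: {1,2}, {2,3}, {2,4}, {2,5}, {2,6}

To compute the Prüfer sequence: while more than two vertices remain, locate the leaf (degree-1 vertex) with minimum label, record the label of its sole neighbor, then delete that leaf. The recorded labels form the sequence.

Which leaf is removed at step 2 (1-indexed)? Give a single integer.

Step 1: current leaves = {1,3,4,5,6}. Remove leaf 1 (neighbor: 2).
Step 2: current leaves = {3,4,5,6}. Remove leaf 3 (neighbor: 2).

Answer: 3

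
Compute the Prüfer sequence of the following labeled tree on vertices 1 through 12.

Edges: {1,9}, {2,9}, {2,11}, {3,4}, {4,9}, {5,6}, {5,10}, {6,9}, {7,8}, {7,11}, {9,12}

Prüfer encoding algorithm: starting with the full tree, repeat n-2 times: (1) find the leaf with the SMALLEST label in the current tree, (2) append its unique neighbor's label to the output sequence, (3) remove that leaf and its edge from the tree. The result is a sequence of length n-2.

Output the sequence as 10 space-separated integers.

Answer: 9 4 9 7 11 5 6 9 2 9

Derivation:
Step 1: leaves = {1,3,8,10,12}. Remove smallest leaf 1, emit neighbor 9.
Step 2: leaves = {3,8,10,12}. Remove smallest leaf 3, emit neighbor 4.
Step 3: leaves = {4,8,10,12}. Remove smallest leaf 4, emit neighbor 9.
Step 4: leaves = {8,10,12}. Remove smallest leaf 8, emit neighbor 7.
Step 5: leaves = {7,10,12}. Remove smallest leaf 7, emit neighbor 11.
Step 6: leaves = {10,11,12}. Remove smallest leaf 10, emit neighbor 5.
Step 7: leaves = {5,11,12}. Remove smallest leaf 5, emit neighbor 6.
Step 8: leaves = {6,11,12}. Remove smallest leaf 6, emit neighbor 9.
Step 9: leaves = {11,12}. Remove smallest leaf 11, emit neighbor 2.
Step 10: leaves = {2,12}. Remove smallest leaf 2, emit neighbor 9.
Done: 2 vertices remain (9, 12). Sequence = [9 4 9 7 11 5 6 9 2 9]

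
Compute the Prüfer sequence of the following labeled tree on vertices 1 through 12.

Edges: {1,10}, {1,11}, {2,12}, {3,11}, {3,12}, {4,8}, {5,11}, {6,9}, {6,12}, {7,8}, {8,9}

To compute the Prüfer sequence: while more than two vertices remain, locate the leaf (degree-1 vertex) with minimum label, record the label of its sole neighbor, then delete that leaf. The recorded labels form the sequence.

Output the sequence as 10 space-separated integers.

Step 1: leaves = {2,4,5,7,10}. Remove smallest leaf 2, emit neighbor 12.
Step 2: leaves = {4,5,7,10}. Remove smallest leaf 4, emit neighbor 8.
Step 3: leaves = {5,7,10}. Remove smallest leaf 5, emit neighbor 11.
Step 4: leaves = {7,10}. Remove smallest leaf 7, emit neighbor 8.
Step 5: leaves = {8,10}. Remove smallest leaf 8, emit neighbor 9.
Step 6: leaves = {9,10}. Remove smallest leaf 9, emit neighbor 6.
Step 7: leaves = {6,10}. Remove smallest leaf 6, emit neighbor 12.
Step 8: leaves = {10,12}. Remove smallest leaf 10, emit neighbor 1.
Step 9: leaves = {1,12}. Remove smallest leaf 1, emit neighbor 11.
Step 10: leaves = {11,12}. Remove smallest leaf 11, emit neighbor 3.
Done: 2 vertices remain (3, 12). Sequence = [12 8 11 8 9 6 12 1 11 3]

Answer: 12 8 11 8 9 6 12 1 11 3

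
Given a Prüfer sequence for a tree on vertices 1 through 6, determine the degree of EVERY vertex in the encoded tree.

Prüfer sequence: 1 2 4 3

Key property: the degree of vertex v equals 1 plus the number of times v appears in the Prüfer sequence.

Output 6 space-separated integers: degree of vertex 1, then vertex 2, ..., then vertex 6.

p_1 = 1: count[1] becomes 1
p_2 = 2: count[2] becomes 1
p_3 = 4: count[4] becomes 1
p_4 = 3: count[3] becomes 1
Degrees (1 + count): deg[1]=1+1=2, deg[2]=1+1=2, deg[3]=1+1=2, deg[4]=1+1=2, deg[5]=1+0=1, deg[6]=1+0=1

Answer: 2 2 2 2 1 1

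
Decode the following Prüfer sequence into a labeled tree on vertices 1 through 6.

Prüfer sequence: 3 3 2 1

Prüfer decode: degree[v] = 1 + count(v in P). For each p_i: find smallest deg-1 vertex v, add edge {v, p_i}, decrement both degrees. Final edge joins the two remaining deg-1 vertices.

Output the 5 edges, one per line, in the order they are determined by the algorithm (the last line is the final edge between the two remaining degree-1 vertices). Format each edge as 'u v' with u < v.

Initial degrees: {1:2, 2:2, 3:3, 4:1, 5:1, 6:1}
Step 1: smallest deg-1 vertex = 4, p_1 = 3. Add edge {3,4}. Now deg[4]=0, deg[3]=2.
Step 2: smallest deg-1 vertex = 5, p_2 = 3. Add edge {3,5}. Now deg[5]=0, deg[3]=1.
Step 3: smallest deg-1 vertex = 3, p_3 = 2. Add edge {2,3}. Now deg[3]=0, deg[2]=1.
Step 4: smallest deg-1 vertex = 2, p_4 = 1. Add edge {1,2}. Now deg[2]=0, deg[1]=1.
Final: two remaining deg-1 vertices are 1, 6. Add edge {1,6}.

Answer: 3 4
3 5
2 3
1 2
1 6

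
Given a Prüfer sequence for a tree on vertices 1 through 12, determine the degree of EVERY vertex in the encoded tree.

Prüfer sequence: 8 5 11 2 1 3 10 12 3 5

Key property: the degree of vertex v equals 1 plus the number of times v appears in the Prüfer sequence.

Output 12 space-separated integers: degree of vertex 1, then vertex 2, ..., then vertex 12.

Answer: 2 2 3 1 3 1 1 2 1 2 2 2

Derivation:
p_1 = 8: count[8] becomes 1
p_2 = 5: count[5] becomes 1
p_3 = 11: count[11] becomes 1
p_4 = 2: count[2] becomes 1
p_5 = 1: count[1] becomes 1
p_6 = 3: count[3] becomes 1
p_7 = 10: count[10] becomes 1
p_8 = 12: count[12] becomes 1
p_9 = 3: count[3] becomes 2
p_10 = 5: count[5] becomes 2
Degrees (1 + count): deg[1]=1+1=2, deg[2]=1+1=2, deg[3]=1+2=3, deg[4]=1+0=1, deg[5]=1+2=3, deg[6]=1+0=1, deg[7]=1+0=1, deg[8]=1+1=2, deg[9]=1+0=1, deg[10]=1+1=2, deg[11]=1+1=2, deg[12]=1+1=2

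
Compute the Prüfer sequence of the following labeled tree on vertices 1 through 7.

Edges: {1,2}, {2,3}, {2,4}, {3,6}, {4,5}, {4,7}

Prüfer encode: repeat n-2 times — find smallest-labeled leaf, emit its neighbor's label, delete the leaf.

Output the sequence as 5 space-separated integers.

Answer: 2 4 3 2 4

Derivation:
Step 1: leaves = {1,5,6,7}. Remove smallest leaf 1, emit neighbor 2.
Step 2: leaves = {5,6,7}. Remove smallest leaf 5, emit neighbor 4.
Step 3: leaves = {6,7}. Remove smallest leaf 6, emit neighbor 3.
Step 4: leaves = {3,7}. Remove smallest leaf 3, emit neighbor 2.
Step 5: leaves = {2,7}. Remove smallest leaf 2, emit neighbor 4.
Done: 2 vertices remain (4, 7). Sequence = [2 4 3 2 4]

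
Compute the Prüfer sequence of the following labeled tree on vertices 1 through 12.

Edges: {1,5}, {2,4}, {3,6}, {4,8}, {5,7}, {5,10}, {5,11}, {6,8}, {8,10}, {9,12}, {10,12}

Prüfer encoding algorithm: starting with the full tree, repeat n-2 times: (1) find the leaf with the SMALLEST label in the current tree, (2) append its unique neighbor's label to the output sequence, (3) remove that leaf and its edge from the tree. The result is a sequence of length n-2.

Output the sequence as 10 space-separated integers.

Step 1: leaves = {1,2,3,7,9,11}. Remove smallest leaf 1, emit neighbor 5.
Step 2: leaves = {2,3,7,9,11}. Remove smallest leaf 2, emit neighbor 4.
Step 3: leaves = {3,4,7,9,11}. Remove smallest leaf 3, emit neighbor 6.
Step 4: leaves = {4,6,7,9,11}. Remove smallest leaf 4, emit neighbor 8.
Step 5: leaves = {6,7,9,11}. Remove smallest leaf 6, emit neighbor 8.
Step 6: leaves = {7,8,9,11}. Remove smallest leaf 7, emit neighbor 5.
Step 7: leaves = {8,9,11}. Remove smallest leaf 8, emit neighbor 10.
Step 8: leaves = {9,11}. Remove smallest leaf 9, emit neighbor 12.
Step 9: leaves = {11,12}. Remove smallest leaf 11, emit neighbor 5.
Step 10: leaves = {5,12}. Remove smallest leaf 5, emit neighbor 10.
Done: 2 vertices remain (10, 12). Sequence = [5 4 6 8 8 5 10 12 5 10]

Answer: 5 4 6 8 8 5 10 12 5 10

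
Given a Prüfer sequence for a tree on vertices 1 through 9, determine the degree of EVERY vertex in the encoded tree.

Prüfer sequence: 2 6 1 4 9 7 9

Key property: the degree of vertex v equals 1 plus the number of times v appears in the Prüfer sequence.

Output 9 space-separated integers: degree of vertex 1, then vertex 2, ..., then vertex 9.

Answer: 2 2 1 2 1 2 2 1 3

Derivation:
p_1 = 2: count[2] becomes 1
p_2 = 6: count[6] becomes 1
p_3 = 1: count[1] becomes 1
p_4 = 4: count[4] becomes 1
p_5 = 9: count[9] becomes 1
p_6 = 7: count[7] becomes 1
p_7 = 9: count[9] becomes 2
Degrees (1 + count): deg[1]=1+1=2, deg[2]=1+1=2, deg[3]=1+0=1, deg[4]=1+1=2, deg[5]=1+0=1, deg[6]=1+1=2, deg[7]=1+1=2, deg[8]=1+0=1, deg[9]=1+2=3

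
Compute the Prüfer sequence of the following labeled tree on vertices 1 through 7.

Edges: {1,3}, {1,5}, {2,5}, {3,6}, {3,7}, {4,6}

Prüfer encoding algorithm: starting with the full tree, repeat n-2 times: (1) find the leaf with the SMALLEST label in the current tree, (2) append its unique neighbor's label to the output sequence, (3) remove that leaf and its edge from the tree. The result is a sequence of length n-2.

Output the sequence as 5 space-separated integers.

Step 1: leaves = {2,4,7}. Remove smallest leaf 2, emit neighbor 5.
Step 2: leaves = {4,5,7}. Remove smallest leaf 4, emit neighbor 6.
Step 3: leaves = {5,6,7}. Remove smallest leaf 5, emit neighbor 1.
Step 4: leaves = {1,6,7}. Remove smallest leaf 1, emit neighbor 3.
Step 5: leaves = {6,7}. Remove smallest leaf 6, emit neighbor 3.
Done: 2 vertices remain (3, 7). Sequence = [5 6 1 3 3]

Answer: 5 6 1 3 3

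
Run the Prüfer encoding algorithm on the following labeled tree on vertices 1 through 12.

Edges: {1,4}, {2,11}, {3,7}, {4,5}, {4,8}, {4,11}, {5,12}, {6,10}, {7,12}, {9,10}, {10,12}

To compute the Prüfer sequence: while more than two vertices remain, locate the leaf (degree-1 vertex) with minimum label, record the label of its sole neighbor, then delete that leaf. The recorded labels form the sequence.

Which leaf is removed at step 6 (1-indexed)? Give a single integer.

Step 1: current leaves = {1,2,3,6,8,9}. Remove leaf 1 (neighbor: 4).
Step 2: current leaves = {2,3,6,8,9}. Remove leaf 2 (neighbor: 11).
Step 3: current leaves = {3,6,8,9,11}. Remove leaf 3 (neighbor: 7).
Step 4: current leaves = {6,7,8,9,11}. Remove leaf 6 (neighbor: 10).
Step 5: current leaves = {7,8,9,11}. Remove leaf 7 (neighbor: 12).
Step 6: current leaves = {8,9,11}. Remove leaf 8 (neighbor: 4).

Answer: 8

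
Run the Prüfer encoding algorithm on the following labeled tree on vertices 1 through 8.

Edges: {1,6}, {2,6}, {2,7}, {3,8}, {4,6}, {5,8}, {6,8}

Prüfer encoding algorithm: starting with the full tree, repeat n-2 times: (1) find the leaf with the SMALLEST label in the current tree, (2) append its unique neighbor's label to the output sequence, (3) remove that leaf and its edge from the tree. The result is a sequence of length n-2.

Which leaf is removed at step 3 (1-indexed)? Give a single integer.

Answer: 4

Derivation:
Step 1: current leaves = {1,3,4,5,7}. Remove leaf 1 (neighbor: 6).
Step 2: current leaves = {3,4,5,7}. Remove leaf 3 (neighbor: 8).
Step 3: current leaves = {4,5,7}. Remove leaf 4 (neighbor: 6).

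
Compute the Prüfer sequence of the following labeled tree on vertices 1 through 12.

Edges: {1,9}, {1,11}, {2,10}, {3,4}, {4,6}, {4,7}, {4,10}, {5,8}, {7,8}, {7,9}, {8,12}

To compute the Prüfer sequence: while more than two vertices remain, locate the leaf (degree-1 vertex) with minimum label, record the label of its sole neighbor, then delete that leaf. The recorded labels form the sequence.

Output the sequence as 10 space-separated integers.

Step 1: leaves = {2,3,5,6,11,12}. Remove smallest leaf 2, emit neighbor 10.
Step 2: leaves = {3,5,6,10,11,12}. Remove smallest leaf 3, emit neighbor 4.
Step 3: leaves = {5,6,10,11,12}. Remove smallest leaf 5, emit neighbor 8.
Step 4: leaves = {6,10,11,12}. Remove smallest leaf 6, emit neighbor 4.
Step 5: leaves = {10,11,12}. Remove smallest leaf 10, emit neighbor 4.
Step 6: leaves = {4,11,12}. Remove smallest leaf 4, emit neighbor 7.
Step 7: leaves = {11,12}. Remove smallest leaf 11, emit neighbor 1.
Step 8: leaves = {1,12}. Remove smallest leaf 1, emit neighbor 9.
Step 9: leaves = {9,12}. Remove smallest leaf 9, emit neighbor 7.
Step 10: leaves = {7,12}. Remove smallest leaf 7, emit neighbor 8.
Done: 2 vertices remain (8, 12). Sequence = [10 4 8 4 4 7 1 9 7 8]

Answer: 10 4 8 4 4 7 1 9 7 8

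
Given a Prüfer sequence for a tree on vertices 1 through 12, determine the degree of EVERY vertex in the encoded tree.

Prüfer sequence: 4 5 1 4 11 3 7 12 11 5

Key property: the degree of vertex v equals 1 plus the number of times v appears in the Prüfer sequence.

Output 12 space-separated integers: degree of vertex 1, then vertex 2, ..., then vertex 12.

Answer: 2 1 2 3 3 1 2 1 1 1 3 2

Derivation:
p_1 = 4: count[4] becomes 1
p_2 = 5: count[5] becomes 1
p_3 = 1: count[1] becomes 1
p_4 = 4: count[4] becomes 2
p_5 = 11: count[11] becomes 1
p_6 = 3: count[3] becomes 1
p_7 = 7: count[7] becomes 1
p_8 = 12: count[12] becomes 1
p_9 = 11: count[11] becomes 2
p_10 = 5: count[5] becomes 2
Degrees (1 + count): deg[1]=1+1=2, deg[2]=1+0=1, deg[3]=1+1=2, deg[4]=1+2=3, deg[5]=1+2=3, deg[6]=1+0=1, deg[7]=1+1=2, deg[8]=1+0=1, deg[9]=1+0=1, deg[10]=1+0=1, deg[11]=1+2=3, deg[12]=1+1=2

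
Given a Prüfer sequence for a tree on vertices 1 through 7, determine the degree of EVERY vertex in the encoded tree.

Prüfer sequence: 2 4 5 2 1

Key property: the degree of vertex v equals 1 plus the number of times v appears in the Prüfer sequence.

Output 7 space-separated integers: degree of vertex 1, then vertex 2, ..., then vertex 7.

p_1 = 2: count[2] becomes 1
p_2 = 4: count[4] becomes 1
p_3 = 5: count[5] becomes 1
p_4 = 2: count[2] becomes 2
p_5 = 1: count[1] becomes 1
Degrees (1 + count): deg[1]=1+1=2, deg[2]=1+2=3, deg[3]=1+0=1, deg[4]=1+1=2, deg[5]=1+1=2, deg[6]=1+0=1, deg[7]=1+0=1

Answer: 2 3 1 2 2 1 1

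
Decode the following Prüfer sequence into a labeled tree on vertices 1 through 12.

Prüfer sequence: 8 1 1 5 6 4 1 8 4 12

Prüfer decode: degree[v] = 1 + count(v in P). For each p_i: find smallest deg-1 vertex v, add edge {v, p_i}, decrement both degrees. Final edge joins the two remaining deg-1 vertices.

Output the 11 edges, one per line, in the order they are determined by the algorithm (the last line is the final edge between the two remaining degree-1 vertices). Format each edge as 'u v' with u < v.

Answer: 2 8
1 3
1 7
5 9
5 6
4 6
1 10
1 8
4 8
4 12
11 12

Derivation:
Initial degrees: {1:4, 2:1, 3:1, 4:3, 5:2, 6:2, 7:1, 8:3, 9:1, 10:1, 11:1, 12:2}
Step 1: smallest deg-1 vertex = 2, p_1 = 8. Add edge {2,8}. Now deg[2]=0, deg[8]=2.
Step 2: smallest deg-1 vertex = 3, p_2 = 1. Add edge {1,3}. Now deg[3]=0, deg[1]=3.
Step 3: smallest deg-1 vertex = 7, p_3 = 1. Add edge {1,7}. Now deg[7]=0, deg[1]=2.
Step 4: smallest deg-1 vertex = 9, p_4 = 5. Add edge {5,9}. Now deg[9]=0, deg[5]=1.
Step 5: smallest deg-1 vertex = 5, p_5 = 6. Add edge {5,6}. Now deg[5]=0, deg[6]=1.
Step 6: smallest deg-1 vertex = 6, p_6 = 4. Add edge {4,6}. Now deg[6]=0, deg[4]=2.
Step 7: smallest deg-1 vertex = 10, p_7 = 1. Add edge {1,10}. Now deg[10]=0, deg[1]=1.
Step 8: smallest deg-1 vertex = 1, p_8 = 8. Add edge {1,8}. Now deg[1]=0, deg[8]=1.
Step 9: smallest deg-1 vertex = 8, p_9 = 4. Add edge {4,8}. Now deg[8]=0, deg[4]=1.
Step 10: smallest deg-1 vertex = 4, p_10 = 12. Add edge {4,12}. Now deg[4]=0, deg[12]=1.
Final: two remaining deg-1 vertices are 11, 12. Add edge {11,12}.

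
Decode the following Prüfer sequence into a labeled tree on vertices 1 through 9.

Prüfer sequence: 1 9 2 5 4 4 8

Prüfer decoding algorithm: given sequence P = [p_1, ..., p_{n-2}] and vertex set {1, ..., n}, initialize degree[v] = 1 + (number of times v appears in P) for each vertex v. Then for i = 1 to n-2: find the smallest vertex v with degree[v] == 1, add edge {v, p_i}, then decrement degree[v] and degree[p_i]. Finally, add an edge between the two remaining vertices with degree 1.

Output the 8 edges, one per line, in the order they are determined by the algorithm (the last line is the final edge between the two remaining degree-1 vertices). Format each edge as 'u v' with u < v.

Answer: 1 3
1 9
2 6
2 5
4 5
4 7
4 8
8 9

Derivation:
Initial degrees: {1:2, 2:2, 3:1, 4:3, 5:2, 6:1, 7:1, 8:2, 9:2}
Step 1: smallest deg-1 vertex = 3, p_1 = 1. Add edge {1,3}. Now deg[3]=0, deg[1]=1.
Step 2: smallest deg-1 vertex = 1, p_2 = 9. Add edge {1,9}. Now deg[1]=0, deg[9]=1.
Step 3: smallest deg-1 vertex = 6, p_3 = 2. Add edge {2,6}. Now deg[6]=0, deg[2]=1.
Step 4: smallest deg-1 vertex = 2, p_4 = 5. Add edge {2,5}. Now deg[2]=0, deg[5]=1.
Step 5: smallest deg-1 vertex = 5, p_5 = 4. Add edge {4,5}. Now deg[5]=0, deg[4]=2.
Step 6: smallest deg-1 vertex = 7, p_6 = 4. Add edge {4,7}. Now deg[7]=0, deg[4]=1.
Step 7: smallest deg-1 vertex = 4, p_7 = 8. Add edge {4,8}. Now deg[4]=0, deg[8]=1.
Final: two remaining deg-1 vertices are 8, 9. Add edge {8,9}.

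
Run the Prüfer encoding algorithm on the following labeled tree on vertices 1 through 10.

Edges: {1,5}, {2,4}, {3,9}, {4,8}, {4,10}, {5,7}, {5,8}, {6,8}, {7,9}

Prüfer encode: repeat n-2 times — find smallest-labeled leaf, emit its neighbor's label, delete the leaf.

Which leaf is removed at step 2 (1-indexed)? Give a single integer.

Answer: 2

Derivation:
Step 1: current leaves = {1,2,3,6,10}. Remove leaf 1 (neighbor: 5).
Step 2: current leaves = {2,3,6,10}. Remove leaf 2 (neighbor: 4).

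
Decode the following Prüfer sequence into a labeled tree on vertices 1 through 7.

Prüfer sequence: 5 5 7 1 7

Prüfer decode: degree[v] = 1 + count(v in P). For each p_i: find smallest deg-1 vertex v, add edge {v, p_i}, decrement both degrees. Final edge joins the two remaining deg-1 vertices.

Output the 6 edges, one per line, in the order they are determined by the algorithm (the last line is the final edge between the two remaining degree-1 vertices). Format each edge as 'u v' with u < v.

Initial degrees: {1:2, 2:1, 3:1, 4:1, 5:3, 6:1, 7:3}
Step 1: smallest deg-1 vertex = 2, p_1 = 5. Add edge {2,5}. Now deg[2]=0, deg[5]=2.
Step 2: smallest deg-1 vertex = 3, p_2 = 5. Add edge {3,5}. Now deg[3]=0, deg[5]=1.
Step 3: smallest deg-1 vertex = 4, p_3 = 7. Add edge {4,7}. Now deg[4]=0, deg[7]=2.
Step 4: smallest deg-1 vertex = 5, p_4 = 1. Add edge {1,5}. Now deg[5]=0, deg[1]=1.
Step 5: smallest deg-1 vertex = 1, p_5 = 7. Add edge {1,7}. Now deg[1]=0, deg[7]=1.
Final: two remaining deg-1 vertices are 6, 7. Add edge {6,7}.

Answer: 2 5
3 5
4 7
1 5
1 7
6 7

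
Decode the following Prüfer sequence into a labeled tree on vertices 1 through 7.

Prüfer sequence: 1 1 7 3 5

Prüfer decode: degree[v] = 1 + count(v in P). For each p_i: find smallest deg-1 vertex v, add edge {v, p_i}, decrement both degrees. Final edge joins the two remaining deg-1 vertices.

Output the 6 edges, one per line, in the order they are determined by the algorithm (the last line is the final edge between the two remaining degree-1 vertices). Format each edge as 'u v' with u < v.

Initial degrees: {1:3, 2:1, 3:2, 4:1, 5:2, 6:1, 7:2}
Step 1: smallest deg-1 vertex = 2, p_1 = 1. Add edge {1,2}. Now deg[2]=0, deg[1]=2.
Step 2: smallest deg-1 vertex = 4, p_2 = 1. Add edge {1,4}. Now deg[4]=0, deg[1]=1.
Step 3: smallest deg-1 vertex = 1, p_3 = 7. Add edge {1,7}. Now deg[1]=0, deg[7]=1.
Step 4: smallest deg-1 vertex = 6, p_4 = 3. Add edge {3,6}. Now deg[6]=0, deg[3]=1.
Step 5: smallest deg-1 vertex = 3, p_5 = 5. Add edge {3,5}. Now deg[3]=0, deg[5]=1.
Final: two remaining deg-1 vertices are 5, 7. Add edge {5,7}.

Answer: 1 2
1 4
1 7
3 6
3 5
5 7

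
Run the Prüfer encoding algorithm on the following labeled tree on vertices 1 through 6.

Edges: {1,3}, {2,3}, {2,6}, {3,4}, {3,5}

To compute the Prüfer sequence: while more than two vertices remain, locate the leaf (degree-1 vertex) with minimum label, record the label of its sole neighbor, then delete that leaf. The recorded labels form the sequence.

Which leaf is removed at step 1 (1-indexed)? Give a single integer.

Answer: 1

Derivation:
Step 1: current leaves = {1,4,5,6}. Remove leaf 1 (neighbor: 3).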